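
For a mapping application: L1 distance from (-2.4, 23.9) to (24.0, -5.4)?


|(-2.4)-24| + |23.9-(-5.4)| = 26.4 + 29.3 = 55.7

55.7


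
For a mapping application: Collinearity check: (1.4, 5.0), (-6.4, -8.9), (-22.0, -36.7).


Cross product: ((-6.4)-1.4)*((-36.7)-5) - ((-8.9)-5)*((-22)-1.4)
= 0

Yes, collinear


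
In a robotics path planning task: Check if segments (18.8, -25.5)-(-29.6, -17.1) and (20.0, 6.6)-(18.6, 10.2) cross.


Cross products: d1=49.26, d2=211.74, d3=-1563.72, d4=-1726.2
d1*d2 < 0 and d3*d4 < 0? no

No, they don't intersect


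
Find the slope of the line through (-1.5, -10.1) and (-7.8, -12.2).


slope = (y2-y1)/(x2-x1) = ((-12.2)-(-10.1))/((-7.8)-(-1.5)) = (-2.1)/(-6.3) = 0.3333

0.3333


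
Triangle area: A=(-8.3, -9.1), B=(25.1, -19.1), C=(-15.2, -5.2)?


Area = |x_A(y_B-y_C) + x_B(y_C-y_A) + x_C(y_A-y_B)|/2
= |115.37 + 97.89 + (-152)|/2
= 61.26/2 = 30.63

30.63


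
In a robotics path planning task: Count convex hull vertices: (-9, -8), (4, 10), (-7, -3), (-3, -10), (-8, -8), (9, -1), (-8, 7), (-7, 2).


Convex hull vertices (CCW): (-9, -8), (-3, -10), (9, -1), (4, 10), (-8, 7)
Count = 5

5


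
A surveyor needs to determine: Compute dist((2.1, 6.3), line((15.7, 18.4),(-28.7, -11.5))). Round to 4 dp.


|cross product| = 130.6
|line direction| = sqrt(2865.37) = 53.5292
Distance = 130.6/sqrt(2865.37) = 2.4398

2.4398


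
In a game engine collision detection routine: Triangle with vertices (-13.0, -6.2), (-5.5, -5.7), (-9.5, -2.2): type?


Side lengths squared: AB^2=56.5, BC^2=28.25, CA^2=28.25
Sorted: [28.25, 28.25, 56.5]
By sides: Isosceles, By angles: Right

Isosceles, Right


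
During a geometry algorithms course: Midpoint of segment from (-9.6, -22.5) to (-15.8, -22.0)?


M = (((-9.6)+(-15.8))/2, ((-22.5)+(-22))/2)
= (-12.7, -22.25)

(-12.7, -22.25)


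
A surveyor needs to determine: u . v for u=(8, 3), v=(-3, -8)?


u . v = u_x*v_x + u_y*v_y = 8*(-3) + 3*(-8)
= (-24) + (-24) = -48

-48


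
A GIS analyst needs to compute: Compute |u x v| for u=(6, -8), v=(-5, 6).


|u x v| = |6*6 - (-8)*(-5)|
= |36 - 40| = 4

4


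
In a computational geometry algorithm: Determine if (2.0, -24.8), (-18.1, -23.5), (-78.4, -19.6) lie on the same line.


Cross product: ((-18.1)-2)*((-19.6)-(-24.8)) - ((-23.5)-(-24.8))*((-78.4)-2)
= 0

Yes, collinear


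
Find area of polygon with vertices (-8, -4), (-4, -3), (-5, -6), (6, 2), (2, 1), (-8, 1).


Shoelace sum: ((-8)*(-3) - (-4)*(-4)) + ((-4)*(-6) - (-5)*(-3)) + ((-5)*2 - 6*(-6)) + (6*1 - 2*2) + (2*1 - (-8)*1) + ((-8)*(-4) - (-8)*1)
= 95
Area = |95|/2 = 47.5

47.5


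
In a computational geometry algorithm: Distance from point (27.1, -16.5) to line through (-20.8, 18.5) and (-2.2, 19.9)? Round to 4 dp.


|cross product| = 718.06
|line direction| = sqrt(347.92) = 18.6526
Distance = 718.06/sqrt(347.92) = 38.4965

38.4965


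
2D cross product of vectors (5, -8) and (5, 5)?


u x v = u_x*v_y - u_y*v_x = 5*5 - (-8)*5
= 25 - (-40) = 65

65


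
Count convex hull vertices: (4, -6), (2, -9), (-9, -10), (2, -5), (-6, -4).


Convex hull vertices (CCW): (-9, -10), (2, -9), (4, -6), (2, -5), (-6, -4)
Count = 5

5


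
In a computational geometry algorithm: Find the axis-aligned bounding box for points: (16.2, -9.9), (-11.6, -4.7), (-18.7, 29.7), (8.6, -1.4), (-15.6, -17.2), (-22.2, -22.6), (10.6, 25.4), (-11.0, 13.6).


x range: [-22.2, 16.2]
y range: [-22.6, 29.7]
Bounding box: (-22.2,-22.6) to (16.2,29.7)

(-22.2,-22.6) to (16.2,29.7)


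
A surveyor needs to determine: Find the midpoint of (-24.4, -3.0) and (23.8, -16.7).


M = (((-24.4)+23.8)/2, ((-3)+(-16.7))/2)
= (-0.3, -9.85)

(-0.3, -9.85)


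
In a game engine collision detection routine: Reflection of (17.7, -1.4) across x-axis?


Reflection over x-axis: (x,y) -> (x,-y)
(17.7, -1.4) -> (17.7, 1.4)

(17.7, 1.4)


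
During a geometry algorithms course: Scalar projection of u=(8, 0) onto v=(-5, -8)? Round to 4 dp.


u.v = -40, |v| = sqrt(89) = 9.434
Scalar projection = u.v / |v| = -40 / sqrt(89) = -4.24

-4.24


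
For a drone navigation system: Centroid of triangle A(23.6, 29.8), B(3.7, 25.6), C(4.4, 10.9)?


Centroid = ((x_A+x_B+x_C)/3, (y_A+y_B+y_C)/3)
= ((23.6+3.7+4.4)/3, (29.8+25.6+10.9)/3)
= (10.5667, 22.1)

(10.5667, 22.1)


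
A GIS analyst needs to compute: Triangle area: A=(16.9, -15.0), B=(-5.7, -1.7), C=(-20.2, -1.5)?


Area = |x_A(y_B-y_C) + x_B(y_C-y_A) + x_C(y_A-y_B)|/2
= |(-3.38) + (-76.95) + 268.66|/2
= 188.33/2 = 94.165

94.165


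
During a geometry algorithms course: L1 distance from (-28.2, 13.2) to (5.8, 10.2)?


|(-28.2)-5.8| + |13.2-10.2| = 34 + 3 = 37

37


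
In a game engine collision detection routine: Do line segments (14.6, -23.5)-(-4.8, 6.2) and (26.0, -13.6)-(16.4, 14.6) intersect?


Cross products: d1=416.52, d2=678.48, d3=-530.64, d4=-792.6
d1*d2 < 0 and d3*d4 < 0? no

No, they don't intersect


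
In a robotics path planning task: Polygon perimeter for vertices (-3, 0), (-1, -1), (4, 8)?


Sides: (-3, 0)->(-1, -1): sqrt(5) = 2.236068, (-1, -1)->(4, 8): sqrt(106) = 10.29563, (4, 8)->(-3, 0): sqrt(113) = 10.630146
Sum = 23.161844
Perimeter = 23.1618

23.1618


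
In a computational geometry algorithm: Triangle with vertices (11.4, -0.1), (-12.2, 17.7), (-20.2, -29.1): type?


Side lengths squared: AB^2=873.8, BC^2=2254.24, CA^2=1839.56
Sorted: [873.8, 1839.56, 2254.24]
By sides: Scalene, By angles: Acute

Scalene, Acute


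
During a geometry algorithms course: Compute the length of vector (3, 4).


|u| = sqrt(3^2 + 4^2) = sqrt(25) = 5

5


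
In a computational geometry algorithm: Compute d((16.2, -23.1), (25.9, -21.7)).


dx=9.7, dy=1.4
d^2 = 9.7^2 + 1.4^2 = 96.05
d = sqrt(96.05) = 9.8005

9.8005


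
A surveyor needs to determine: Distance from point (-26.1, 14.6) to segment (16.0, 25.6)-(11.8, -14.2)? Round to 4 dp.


Project P onto AB: t = 0.3837 (clamped to [0,1])
Closest point on segment: (14.3883, 10.3274)
Distance: 40.7131

40.7131


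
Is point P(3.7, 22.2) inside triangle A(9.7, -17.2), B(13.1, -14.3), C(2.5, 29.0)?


Cross products: AB x AP = 151.36, BC x BP = 20.12, CA x CP = 6.48
All same sign? yes

Yes, inside


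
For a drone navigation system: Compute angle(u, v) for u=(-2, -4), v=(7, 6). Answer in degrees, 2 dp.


u.v = -38, |u| = sqrt(20) = 4.4721, |v| = sqrt(85) = 9.2195
cos(theta) = u.v/(|u||v|) = -38/sqrt(1700) = -0.921635
theta = acos(-0.921635) = 157.17 degrees

157.17 degrees


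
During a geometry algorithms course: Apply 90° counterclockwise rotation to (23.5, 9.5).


90° CCW: (x,y) -> (-y, x)
(23.5,9.5) -> (-9.5, 23.5)

(-9.5, 23.5)


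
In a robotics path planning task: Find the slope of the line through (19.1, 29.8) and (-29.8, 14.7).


slope = (y2-y1)/(x2-x1) = (14.7-29.8)/((-29.8)-19.1) = (-15.1)/(-48.9) = 0.3088

0.3088


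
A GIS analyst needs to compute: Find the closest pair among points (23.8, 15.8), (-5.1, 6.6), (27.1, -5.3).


d(P0,P1) = 30.329, d(P0,P2) = 21.3565, d(P1,P2) = 34.3286
Closest: P0 and P2

Closest pair: (23.8, 15.8) and (27.1, -5.3), distance = 21.3565


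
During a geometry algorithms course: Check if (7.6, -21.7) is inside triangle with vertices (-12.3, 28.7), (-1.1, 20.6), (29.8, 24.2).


Cross products: AB x AP = -403.29, BC x BP = -1338.39, CA x CP = 2032.29
All same sign? no

No, outside


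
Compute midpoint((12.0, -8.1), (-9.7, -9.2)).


M = ((12+(-9.7))/2, ((-8.1)+(-9.2))/2)
= (1.15, -8.65)

(1.15, -8.65)


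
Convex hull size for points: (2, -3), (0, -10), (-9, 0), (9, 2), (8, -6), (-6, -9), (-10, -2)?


Convex hull vertices (CCW): (-10, -2), (-6, -9), (0, -10), (8, -6), (9, 2), (-9, 0)
Count = 6

6


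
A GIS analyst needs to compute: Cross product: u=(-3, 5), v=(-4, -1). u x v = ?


u x v = u_x*v_y - u_y*v_x = (-3)*(-1) - 5*(-4)
= 3 - (-20) = 23

23


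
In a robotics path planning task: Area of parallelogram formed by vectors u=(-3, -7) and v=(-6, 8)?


|u x v| = |(-3)*8 - (-7)*(-6)|
= |(-24) - 42| = 66

66


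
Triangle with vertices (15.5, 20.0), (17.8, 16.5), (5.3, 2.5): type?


Side lengths squared: AB^2=17.54, BC^2=352.25, CA^2=410.29
Sorted: [17.54, 352.25, 410.29]
By sides: Scalene, By angles: Obtuse

Scalene, Obtuse


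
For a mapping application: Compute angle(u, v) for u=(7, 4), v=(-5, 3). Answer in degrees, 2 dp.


u.v = -23, |u| = sqrt(65) = 8.0623, |v| = sqrt(34) = 5.831
cos(theta) = u.v/(|u||v|) = -23/sqrt(2210) = -0.489251
theta = acos(-0.489251) = 119.29 degrees

119.29 degrees


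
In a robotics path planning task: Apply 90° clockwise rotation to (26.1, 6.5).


90° CW: (x,y) -> (y, -x)
(26.1,6.5) -> (6.5, -26.1)

(6.5, -26.1)


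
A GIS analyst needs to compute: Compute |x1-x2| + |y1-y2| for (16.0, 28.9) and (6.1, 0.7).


|16-6.1| + |28.9-0.7| = 9.9 + 28.2 = 38.1

38.1


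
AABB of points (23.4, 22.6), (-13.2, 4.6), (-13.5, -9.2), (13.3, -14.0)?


x range: [-13.5, 23.4]
y range: [-14, 22.6]
Bounding box: (-13.5,-14) to (23.4,22.6)

(-13.5,-14) to (23.4,22.6)


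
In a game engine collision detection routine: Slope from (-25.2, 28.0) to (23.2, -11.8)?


slope = (y2-y1)/(x2-x1) = ((-11.8)-28)/(23.2-(-25.2)) = (-39.8)/48.4 = -0.8223

-0.8223


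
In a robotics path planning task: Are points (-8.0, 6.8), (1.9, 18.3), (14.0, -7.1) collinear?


Cross product: (1.9-(-8))*((-7.1)-6.8) - (18.3-6.8)*(14-(-8))
= -390.61

No, not collinear


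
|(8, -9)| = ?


|u| = sqrt(8^2 + (-9)^2) = sqrt(145) = 12.0416

12.0416


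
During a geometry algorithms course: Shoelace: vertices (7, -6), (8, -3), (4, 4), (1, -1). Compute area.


Shoelace sum: (7*(-3) - 8*(-6)) + (8*4 - 4*(-3)) + (4*(-1) - 1*4) + (1*(-6) - 7*(-1))
= 64
Area = |64|/2 = 32

32


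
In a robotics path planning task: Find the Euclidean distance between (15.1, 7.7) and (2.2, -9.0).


dx=-12.9, dy=-16.7
d^2 = (-12.9)^2 + (-16.7)^2 = 445.3
d = sqrt(445.3) = 21.1021

21.1021


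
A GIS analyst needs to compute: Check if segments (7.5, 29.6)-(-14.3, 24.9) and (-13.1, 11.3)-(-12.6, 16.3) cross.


Cross products: d1=-93.85, d2=12.8, d3=302.12, d4=195.47
d1*d2 < 0 and d3*d4 < 0? no

No, they don't intersect


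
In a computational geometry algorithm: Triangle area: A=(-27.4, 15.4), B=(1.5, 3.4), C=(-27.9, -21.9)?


Area = |x_A(y_B-y_C) + x_B(y_C-y_A) + x_C(y_A-y_B)|/2
= |(-693.22) + (-55.95) + (-334.8)|/2
= 1083.97/2 = 541.985

541.985


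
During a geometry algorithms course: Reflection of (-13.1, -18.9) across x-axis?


Reflection over x-axis: (x,y) -> (x,-y)
(-13.1, -18.9) -> (-13.1, 18.9)

(-13.1, 18.9)


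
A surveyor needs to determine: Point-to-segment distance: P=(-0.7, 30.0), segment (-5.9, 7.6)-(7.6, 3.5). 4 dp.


Project P onto AB: t = 0 (clamped to [0,1])
Closest point on segment: (-5.9, 7.6)
Distance: 22.9957

22.9957


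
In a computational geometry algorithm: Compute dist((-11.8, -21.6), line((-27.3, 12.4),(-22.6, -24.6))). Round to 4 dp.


|cross product| = 413.7
|line direction| = sqrt(1391.09) = 37.2973
Distance = 413.7/sqrt(1391.09) = 11.092

11.092


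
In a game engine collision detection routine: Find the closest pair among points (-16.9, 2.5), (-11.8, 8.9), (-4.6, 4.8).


d(P0,P1) = 8.1835, d(P0,P2) = 12.5132, d(P1,P2) = 8.2855
Closest: P0 and P1

Closest pair: (-16.9, 2.5) and (-11.8, 8.9), distance = 8.1835


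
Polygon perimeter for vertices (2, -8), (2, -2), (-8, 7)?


Sides: (2, -8)->(2, -2): sqrt(36) = 6, (2, -2)->(-8, 7): sqrt(181) = 13.453624, (-8, 7)->(2, -8): sqrt(325) = 18.027756
Sum = 37.48138
Perimeter = 37.4814

37.4814


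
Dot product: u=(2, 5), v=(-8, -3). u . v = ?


u . v = u_x*v_x + u_y*v_y = 2*(-8) + 5*(-3)
= (-16) + (-15) = -31

-31


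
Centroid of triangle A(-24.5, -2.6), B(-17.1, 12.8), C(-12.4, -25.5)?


Centroid = ((x_A+x_B+x_C)/3, (y_A+y_B+y_C)/3)
= (((-24.5)+(-17.1)+(-12.4))/3, ((-2.6)+12.8+(-25.5))/3)
= (-18, -5.1)

(-18, -5.1)


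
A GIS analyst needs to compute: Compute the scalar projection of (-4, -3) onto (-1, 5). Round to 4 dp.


u.v = -11, |v| = sqrt(26) = 5.099
Scalar projection = u.v / |v| = -11 / sqrt(26) = -2.1573

-2.1573


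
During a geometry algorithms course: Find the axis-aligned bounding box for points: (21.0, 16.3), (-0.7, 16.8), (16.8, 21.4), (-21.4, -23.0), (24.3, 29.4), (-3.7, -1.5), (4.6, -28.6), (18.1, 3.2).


x range: [-21.4, 24.3]
y range: [-28.6, 29.4]
Bounding box: (-21.4,-28.6) to (24.3,29.4)

(-21.4,-28.6) to (24.3,29.4)


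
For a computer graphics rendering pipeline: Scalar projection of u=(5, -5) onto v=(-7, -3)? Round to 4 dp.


u.v = -20, |v| = sqrt(58) = 7.6158
Scalar projection = u.v / |v| = -20 / sqrt(58) = -2.6261

-2.6261


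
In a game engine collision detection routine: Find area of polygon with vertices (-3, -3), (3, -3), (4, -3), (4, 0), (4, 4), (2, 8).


Shoelace sum: ((-3)*(-3) - 3*(-3)) + (3*(-3) - 4*(-3)) + (4*0 - 4*(-3)) + (4*4 - 4*0) + (4*8 - 2*4) + (2*(-3) - (-3)*8)
= 91
Area = |91|/2 = 45.5

45.5


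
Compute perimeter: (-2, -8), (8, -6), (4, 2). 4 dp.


Sides: (-2, -8)->(8, -6): sqrt(104) = 10.198039, (8, -6)->(4, 2): sqrt(80) = 8.944272, (4, 2)->(-2, -8): sqrt(136) = 11.661904
Sum = 30.804215
Perimeter = 30.8042

30.8042


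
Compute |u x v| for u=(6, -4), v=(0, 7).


|u x v| = |6*7 - (-4)*0|
= |42 - 0| = 42

42


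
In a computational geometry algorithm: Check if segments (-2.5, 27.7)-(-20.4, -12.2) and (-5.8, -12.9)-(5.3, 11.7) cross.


Cross products: d1=369.48, d2=366.93, d3=595.07, d4=597.62
d1*d2 < 0 and d3*d4 < 0? no

No, they don't intersect


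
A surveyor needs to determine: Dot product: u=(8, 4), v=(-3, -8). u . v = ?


u . v = u_x*v_x + u_y*v_y = 8*(-3) + 4*(-8)
= (-24) + (-32) = -56

-56


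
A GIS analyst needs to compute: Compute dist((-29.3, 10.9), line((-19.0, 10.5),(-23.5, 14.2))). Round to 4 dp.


|cross product| = 36.31
|line direction| = sqrt(33.94) = 5.8258
Distance = 36.31/sqrt(33.94) = 6.2326

6.2326


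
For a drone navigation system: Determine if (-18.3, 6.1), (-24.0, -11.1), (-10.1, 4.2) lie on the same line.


Cross product: ((-24)-(-18.3))*(4.2-6.1) - ((-11.1)-6.1)*((-10.1)-(-18.3))
= 151.87

No, not collinear


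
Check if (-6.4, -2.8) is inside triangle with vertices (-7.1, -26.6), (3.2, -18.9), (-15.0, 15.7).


Cross products: AB x AP = 239.75, BC x BP = 39.14, CA x CP = 217.63
All same sign? yes

Yes, inside


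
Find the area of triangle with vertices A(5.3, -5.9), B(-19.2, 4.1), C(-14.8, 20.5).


Area = |x_A(y_B-y_C) + x_B(y_C-y_A) + x_C(y_A-y_B)|/2
= |(-86.92) + (-506.88) + 148|/2
= 445.8/2 = 222.9

222.9


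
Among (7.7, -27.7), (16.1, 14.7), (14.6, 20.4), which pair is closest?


d(P0,P1) = 43.2241, d(P0,P2) = 48.5924, d(P1,P2) = 5.8941
Closest: P1 and P2

Closest pair: (16.1, 14.7) and (14.6, 20.4), distance = 5.8941


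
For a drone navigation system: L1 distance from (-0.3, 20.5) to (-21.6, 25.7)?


|(-0.3)-(-21.6)| + |20.5-25.7| = 21.3 + 5.2 = 26.5

26.5


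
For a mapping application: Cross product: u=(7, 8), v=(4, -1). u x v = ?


u x v = u_x*v_y - u_y*v_x = 7*(-1) - 8*4
= (-7) - 32 = -39

-39


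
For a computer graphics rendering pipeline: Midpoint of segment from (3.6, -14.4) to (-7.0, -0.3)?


M = ((3.6+(-7))/2, ((-14.4)+(-0.3))/2)
= (-1.7, -7.35)

(-1.7, -7.35)


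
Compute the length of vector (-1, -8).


|u| = sqrt((-1)^2 + (-8)^2) = sqrt(65) = 8.0623

8.0623


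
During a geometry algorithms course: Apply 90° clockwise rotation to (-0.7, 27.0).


90° CW: (x,y) -> (y, -x)
(-0.7,27) -> (27, 0.7)

(27, 0.7)


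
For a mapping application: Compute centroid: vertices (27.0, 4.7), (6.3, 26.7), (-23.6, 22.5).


Centroid = ((x_A+x_B+x_C)/3, (y_A+y_B+y_C)/3)
= ((27+6.3+(-23.6))/3, (4.7+26.7+22.5)/3)
= (3.2333, 17.9667)

(3.2333, 17.9667)


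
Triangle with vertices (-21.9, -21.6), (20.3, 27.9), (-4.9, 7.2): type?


Side lengths squared: AB^2=4231.09, BC^2=1063.53, CA^2=1118.44
Sorted: [1063.53, 1118.44, 4231.09]
By sides: Scalene, By angles: Obtuse

Scalene, Obtuse


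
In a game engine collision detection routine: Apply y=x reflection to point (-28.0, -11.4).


Reflection over y=x: (x,y) -> (y,x)
(-28, -11.4) -> (-11.4, -28)

(-11.4, -28)


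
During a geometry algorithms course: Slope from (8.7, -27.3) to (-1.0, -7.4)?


slope = (y2-y1)/(x2-x1) = ((-7.4)-(-27.3))/((-1)-8.7) = 19.9/(-9.7) = -2.0515

-2.0515


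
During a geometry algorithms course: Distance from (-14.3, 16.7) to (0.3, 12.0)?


dx=14.6, dy=-4.7
d^2 = 14.6^2 + (-4.7)^2 = 235.25
d = sqrt(235.25) = 15.3379

15.3379


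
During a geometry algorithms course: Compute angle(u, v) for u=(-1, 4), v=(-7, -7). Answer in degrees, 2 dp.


u.v = -21, |u| = sqrt(17) = 4.1231, |v| = sqrt(98) = 9.8995
cos(theta) = u.v/(|u||v|) = -21/sqrt(1666) = -0.514496
theta = acos(-0.514496) = 120.96 degrees

120.96 degrees


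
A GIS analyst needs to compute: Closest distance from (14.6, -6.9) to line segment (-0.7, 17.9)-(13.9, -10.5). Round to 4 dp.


Project P onto AB: t = 0.9098 (clamped to [0,1])
Closest point on segment: (12.5825, -7.9372)
Distance: 2.2685

2.2685


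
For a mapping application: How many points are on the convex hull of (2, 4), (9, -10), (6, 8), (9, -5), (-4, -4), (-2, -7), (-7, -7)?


Convex hull vertices (CCW): (-7, -7), (9, -10), (9, -5), (6, 8), (2, 4)
Count = 5

5


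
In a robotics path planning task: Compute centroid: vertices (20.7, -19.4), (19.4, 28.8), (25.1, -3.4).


Centroid = ((x_A+x_B+x_C)/3, (y_A+y_B+y_C)/3)
= ((20.7+19.4+25.1)/3, ((-19.4)+28.8+(-3.4))/3)
= (21.7333, 2)

(21.7333, 2)


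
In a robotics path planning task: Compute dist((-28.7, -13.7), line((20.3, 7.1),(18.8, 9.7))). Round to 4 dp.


|cross product| = 158.6
|line direction| = sqrt(9.01) = 3.0017
Distance = 158.6/sqrt(9.01) = 52.8373

52.8373


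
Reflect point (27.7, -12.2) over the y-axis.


Reflection over y-axis: (x,y) -> (-x,y)
(27.7, -12.2) -> (-27.7, -12.2)

(-27.7, -12.2)


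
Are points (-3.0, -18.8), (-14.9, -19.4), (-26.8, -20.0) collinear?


Cross product: ((-14.9)-(-3))*((-20)-(-18.8)) - ((-19.4)-(-18.8))*((-26.8)-(-3))
= 0

Yes, collinear


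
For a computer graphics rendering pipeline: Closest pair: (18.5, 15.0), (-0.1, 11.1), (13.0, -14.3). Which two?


d(P0,P1) = 19.0045, d(P0,P2) = 29.8117, d(P1,P2) = 28.5792
Closest: P0 and P1

Closest pair: (18.5, 15.0) and (-0.1, 11.1), distance = 19.0045


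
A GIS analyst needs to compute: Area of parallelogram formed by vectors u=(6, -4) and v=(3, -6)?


|u x v| = |6*(-6) - (-4)*3|
= |(-36) - (-12)| = 24

24


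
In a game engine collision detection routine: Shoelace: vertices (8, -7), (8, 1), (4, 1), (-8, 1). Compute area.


Shoelace sum: (8*1 - 8*(-7)) + (8*1 - 4*1) + (4*1 - (-8)*1) + ((-8)*(-7) - 8*1)
= 128
Area = |128|/2 = 64

64


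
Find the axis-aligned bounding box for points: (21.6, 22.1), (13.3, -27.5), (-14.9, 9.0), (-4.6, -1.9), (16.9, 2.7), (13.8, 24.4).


x range: [-14.9, 21.6]
y range: [-27.5, 24.4]
Bounding box: (-14.9,-27.5) to (21.6,24.4)

(-14.9,-27.5) to (21.6,24.4)


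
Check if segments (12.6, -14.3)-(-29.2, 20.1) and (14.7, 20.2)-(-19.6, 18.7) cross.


Cross products: d1=1180.2, d2=-62.42, d3=-1514.34, d4=-271.72
d1*d2 < 0 and d3*d4 < 0? no

No, they don't intersect


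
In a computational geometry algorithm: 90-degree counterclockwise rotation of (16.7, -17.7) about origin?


90° CCW: (x,y) -> (-y, x)
(16.7,-17.7) -> (17.7, 16.7)

(17.7, 16.7)


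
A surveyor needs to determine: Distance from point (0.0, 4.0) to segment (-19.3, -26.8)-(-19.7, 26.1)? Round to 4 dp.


Project P onto AB: t = 0.5794 (clamped to [0,1])
Closest point on segment: (-19.5318, 3.8523)
Distance: 19.5323

19.5323


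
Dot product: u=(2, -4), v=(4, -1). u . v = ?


u . v = u_x*v_x + u_y*v_y = 2*4 + (-4)*(-1)
= 8 + 4 = 12

12


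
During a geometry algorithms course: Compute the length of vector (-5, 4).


|u| = sqrt((-5)^2 + 4^2) = sqrt(41) = 6.4031

6.4031


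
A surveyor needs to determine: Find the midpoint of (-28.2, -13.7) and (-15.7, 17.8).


M = (((-28.2)+(-15.7))/2, ((-13.7)+17.8)/2)
= (-21.95, 2.05)

(-21.95, 2.05)


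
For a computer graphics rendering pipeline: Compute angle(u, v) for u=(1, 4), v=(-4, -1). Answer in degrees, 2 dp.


u.v = -8, |u| = sqrt(17) = 4.1231, |v| = sqrt(17) = 4.1231
cos(theta) = u.v/(|u||v|) = -8/sqrt(289) = -0.470588
theta = acos(-0.470588) = 118.07 degrees

118.07 degrees


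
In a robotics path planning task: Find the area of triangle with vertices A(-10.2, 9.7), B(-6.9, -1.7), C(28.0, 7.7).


Area = |x_A(y_B-y_C) + x_B(y_C-y_A) + x_C(y_A-y_B)|/2
= |95.88 + 13.8 + 319.2|/2
= 428.88/2 = 214.44

214.44


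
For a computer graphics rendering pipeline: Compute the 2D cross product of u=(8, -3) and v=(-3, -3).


u x v = u_x*v_y - u_y*v_x = 8*(-3) - (-3)*(-3)
= (-24) - 9 = -33

-33


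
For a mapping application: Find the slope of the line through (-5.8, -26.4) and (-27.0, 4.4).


slope = (y2-y1)/(x2-x1) = (4.4-(-26.4))/((-27)-(-5.8)) = 30.8/(-21.2) = -1.4528

-1.4528


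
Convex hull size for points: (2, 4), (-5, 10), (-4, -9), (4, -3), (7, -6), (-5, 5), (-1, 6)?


Convex hull vertices (CCW): (-5, 5), (-4, -9), (7, -6), (2, 4), (-5, 10)
Count = 5

5


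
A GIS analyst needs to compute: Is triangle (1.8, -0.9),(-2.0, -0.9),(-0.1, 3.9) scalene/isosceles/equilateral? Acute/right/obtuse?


Side lengths squared: AB^2=14.44, BC^2=26.65, CA^2=26.65
Sorted: [14.44, 26.65, 26.65]
By sides: Isosceles, By angles: Acute

Isosceles, Acute


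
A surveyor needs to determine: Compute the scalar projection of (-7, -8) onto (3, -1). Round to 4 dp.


u.v = -13, |v| = sqrt(10) = 3.1623
Scalar projection = u.v / |v| = -13 / sqrt(10) = -4.111

-4.111


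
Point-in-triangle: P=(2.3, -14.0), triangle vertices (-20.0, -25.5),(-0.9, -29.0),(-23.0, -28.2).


Cross products: AB x AP = 297.7, BC x BP = -334.06, CA x CP = -25.71
All same sign? no

No, outside


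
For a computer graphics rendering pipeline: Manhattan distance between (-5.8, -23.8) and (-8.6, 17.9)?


|(-5.8)-(-8.6)| + |(-23.8)-17.9| = 2.8 + 41.7 = 44.5

44.5


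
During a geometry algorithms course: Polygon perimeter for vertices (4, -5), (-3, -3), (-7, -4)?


Sides: (4, -5)->(-3, -3): sqrt(53) = 7.28011, (-3, -3)->(-7, -4): sqrt(17) = 4.123106, (-7, -4)->(4, -5): sqrt(122) = 11.045361
Sum = 22.448577
Perimeter = 22.4486

22.4486


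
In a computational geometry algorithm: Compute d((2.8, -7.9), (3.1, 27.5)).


dx=0.3, dy=35.4
d^2 = 0.3^2 + 35.4^2 = 1253.25
d = sqrt(1253.25) = 35.4013

35.4013


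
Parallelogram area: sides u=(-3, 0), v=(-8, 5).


|u x v| = |(-3)*5 - 0*(-8)|
= |(-15) - 0| = 15

15


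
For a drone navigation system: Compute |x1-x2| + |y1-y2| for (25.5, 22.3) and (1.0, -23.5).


|25.5-1| + |22.3-(-23.5)| = 24.5 + 45.8 = 70.3

70.3


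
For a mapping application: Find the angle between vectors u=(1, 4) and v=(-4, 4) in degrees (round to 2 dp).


u.v = 12, |u| = sqrt(17) = 4.1231, |v| = sqrt(32) = 5.6569
cos(theta) = u.v/(|u||v|) = 12/sqrt(544) = 0.514496
theta = acos(0.514496) = 59.04 degrees

59.04 degrees


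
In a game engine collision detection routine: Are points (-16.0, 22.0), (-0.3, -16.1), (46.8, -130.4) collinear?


Cross product: ((-0.3)-(-16))*((-130.4)-22) - ((-16.1)-22)*(46.8-(-16))
= 0

Yes, collinear


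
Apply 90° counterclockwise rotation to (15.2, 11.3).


90° CCW: (x,y) -> (-y, x)
(15.2,11.3) -> (-11.3, 15.2)

(-11.3, 15.2)


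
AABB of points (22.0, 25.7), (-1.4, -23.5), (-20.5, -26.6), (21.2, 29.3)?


x range: [-20.5, 22]
y range: [-26.6, 29.3]
Bounding box: (-20.5,-26.6) to (22,29.3)

(-20.5,-26.6) to (22,29.3)


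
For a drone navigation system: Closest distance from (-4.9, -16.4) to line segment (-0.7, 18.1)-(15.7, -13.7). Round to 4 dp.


Project P onto AB: t = 0.8032 (clamped to [0,1])
Closest point on segment: (12.472, -7.4408)
Distance: 19.5462

19.5462


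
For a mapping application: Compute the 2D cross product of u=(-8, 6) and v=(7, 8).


u x v = u_x*v_y - u_y*v_x = (-8)*8 - 6*7
= (-64) - 42 = -106

-106


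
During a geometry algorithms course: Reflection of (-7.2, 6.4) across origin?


Reflection over origin: (x,y) -> (-x,-y)
(-7.2, 6.4) -> (7.2, -6.4)

(7.2, -6.4)


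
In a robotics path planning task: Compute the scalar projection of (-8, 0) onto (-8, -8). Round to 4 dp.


u.v = 64, |v| = sqrt(128) = 11.3137
Scalar projection = u.v / |v| = 64 / sqrt(128) = 5.6569

5.6569


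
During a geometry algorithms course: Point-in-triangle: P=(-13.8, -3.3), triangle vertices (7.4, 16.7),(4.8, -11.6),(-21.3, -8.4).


Cross products: AB x AP = -547.96, BC x BP = -157.11, CA x CP = -41.88
All same sign? yes

Yes, inside


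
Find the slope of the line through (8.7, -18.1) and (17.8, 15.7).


slope = (y2-y1)/(x2-x1) = (15.7-(-18.1))/(17.8-8.7) = 33.8/9.1 = 3.7143

3.7143


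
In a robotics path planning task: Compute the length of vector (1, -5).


|u| = sqrt(1^2 + (-5)^2) = sqrt(26) = 5.099

5.099


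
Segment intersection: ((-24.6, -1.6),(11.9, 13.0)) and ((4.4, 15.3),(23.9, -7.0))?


Cross products: d1=-976.25, d2=122.4, d3=193.45, d4=-905.2
d1*d2 < 0 and d3*d4 < 0? yes

Yes, they intersect


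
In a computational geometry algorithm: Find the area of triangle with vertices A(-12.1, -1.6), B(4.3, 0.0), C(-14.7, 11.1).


Area = |x_A(y_B-y_C) + x_B(y_C-y_A) + x_C(y_A-y_B)|/2
= |134.31 + 54.61 + 23.52|/2
= 212.44/2 = 106.22

106.22


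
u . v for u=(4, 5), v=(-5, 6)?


u . v = u_x*v_x + u_y*v_y = 4*(-5) + 5*6
= (-20) + 30 = 10

10


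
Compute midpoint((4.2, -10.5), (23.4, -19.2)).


M = ((4.2+23.4)/2, ((-10.5)+(-19.2))/2)
= (13.8, -14.85)

(13.8, -14.85)


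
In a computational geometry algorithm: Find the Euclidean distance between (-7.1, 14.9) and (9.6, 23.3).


dx=16.7, dy=8.4
d^2 = 16.7^2 + 8.4^2 = 349.45
d = sqrt(349.45) = 18.6936

18.6936


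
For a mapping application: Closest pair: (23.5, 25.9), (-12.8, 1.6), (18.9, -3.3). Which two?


d(P0,P1) = 43.6827, d(P0,P2) = 29.5601, d(P1,P2) = 32.0765
Closest: P0 and P2

Closest pair: (23.5, 25.9) and (18.9, -3.3), distance = 29.5601


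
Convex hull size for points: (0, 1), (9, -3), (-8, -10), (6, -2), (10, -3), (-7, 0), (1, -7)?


Convex hull vertices (CCW): (-8, -10), (1, -7), (10, -3), (0, 1), (-7, 0)
Count = 5

5


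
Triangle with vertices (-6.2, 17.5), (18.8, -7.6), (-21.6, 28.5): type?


Side lengths squared: AB^2=1255.01, BC^2=2935.37, CA^2=358.16
Sorted: [358.16, 1255.01, 2935.37]
By sides: Scalene, By angles: Obtuse

Scalene, Obtuse


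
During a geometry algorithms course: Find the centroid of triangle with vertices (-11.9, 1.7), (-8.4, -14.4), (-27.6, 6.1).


Centroid = ((x_A+x_B+x_C)/3, (y_A+y_B+y_C)/3)
= (((-11.9)+(-8.4)+(-27.6))/3, (1.7+(-14.4)+6.1)/3)
= (-15.9667, -2.2)

(-15.9667, -2.2)


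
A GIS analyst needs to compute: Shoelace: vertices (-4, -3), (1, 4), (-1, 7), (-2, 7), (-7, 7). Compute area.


Shoelace sum: ((-4)*4 - 1*(-3)) + (1*7 - (-1)*4) + ((-1)*7 - (-2)*7) + ((-2)*7 - (-7)*7) + ((-7)*(-3) - (-4)*7)
= 89
Area = |89|/2 = 44.5

44.5


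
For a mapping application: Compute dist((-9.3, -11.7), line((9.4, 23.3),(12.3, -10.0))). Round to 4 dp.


|cross product| = 724.21
|line direction| = sqrt(1117.3) = 33.426
Distance = 724.21/sqrt(1117.3) = 21.666

21.666


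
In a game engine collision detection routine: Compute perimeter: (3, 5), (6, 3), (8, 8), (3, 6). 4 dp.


Sides: (3, 5)->(6, 3): sqrt(13) = 3.605551, (6, 3)->(8, 8): sqrt(29) = 5.385165, (8, 8)->(3, 6): sqrt(29) = 5.385165, (3, 6)->(3, 5): sqrt(1) = 1
Sum = 15.375881
Perimeter = 15.3759

15.3759


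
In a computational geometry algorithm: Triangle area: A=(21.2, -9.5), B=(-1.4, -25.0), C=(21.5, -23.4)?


Area = |x_A(y_B-y_C) + x_B(y_C-y_A) + x_C(y_A-y_B)|/2
= |(-33.92) + 19.46 + 333.25|/2
= 318.79/2 = 159.395

159.395


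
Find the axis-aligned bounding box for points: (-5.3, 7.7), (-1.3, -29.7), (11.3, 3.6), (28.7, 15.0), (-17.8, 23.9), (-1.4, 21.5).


x range: [-17.8, 28.7]
y range: [-29.7, 23.9]
Bounding box: (-17.8,-29.7) to (28.7,23.9)

(-17.8,-29.7) to (28.7,23.9)


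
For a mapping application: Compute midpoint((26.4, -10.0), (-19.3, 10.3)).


M = ((26.4+(-19.3))/2, ((-10)+10.3)/2)
= (3.55, 0.15)

(3.55, 0.15)


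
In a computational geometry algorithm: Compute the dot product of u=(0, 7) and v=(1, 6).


u . v = u_x*v_x + u_y*v_y = 0*1 + 7*6
= 0 + 42 = 42

42


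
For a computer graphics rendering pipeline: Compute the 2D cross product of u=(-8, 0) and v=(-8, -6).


u x v = u_x*v_y - u_y*v_x = (-8)*(-6) - 0*(-8)
= 48 - 0 = 48

48


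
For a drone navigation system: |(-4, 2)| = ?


|u| = sqrt((-4)^2 + 2^2) = sqrt(20) = 4.4721

4.4721


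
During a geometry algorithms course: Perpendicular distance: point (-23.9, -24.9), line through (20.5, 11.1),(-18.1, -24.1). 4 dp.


|cross product| = 173.28
|line direction| = sqrt(2729) = 52.2398
Distance = 173.28/sqrt(2729) = 3.317

3.317


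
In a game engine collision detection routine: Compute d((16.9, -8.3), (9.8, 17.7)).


dx=-7.1, dy=26
d^2 = (-7.1)^2 + 26^2 = 726.41
d = sqrt(726.41) = 26.952

26.952


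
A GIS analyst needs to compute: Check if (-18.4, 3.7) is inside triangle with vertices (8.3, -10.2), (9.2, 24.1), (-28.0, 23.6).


Cross products: AB x AP = 928.32, BC x BP = 745.08, CA x CP = -397.89
All same sign? no

No, outside


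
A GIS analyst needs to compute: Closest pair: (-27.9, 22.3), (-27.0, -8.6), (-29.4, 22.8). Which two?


d(P0,P1) = 30.9131, d(P0,P2) = 1.5811, d(P1,P2) = 31.4916
Closest: P0 and P2

Closest pair: (-27.9, 22.3) and (-29.4, 22.8), distance = 1.5811


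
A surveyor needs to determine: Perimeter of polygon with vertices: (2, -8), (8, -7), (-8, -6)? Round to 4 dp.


Sides: (2, -8)->(8, -7): sqrt(37) = 6.082763, (8, -7)->(-8, -6): sqrt(257) = 16.03122, (-8, -6)->(2, -8): sqrt(104) = 10.198039
Sum = 32.312022
Perimeter = 32.312

32.312


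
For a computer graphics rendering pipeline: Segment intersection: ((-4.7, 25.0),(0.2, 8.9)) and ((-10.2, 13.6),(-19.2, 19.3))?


Cross products: d1=-133.95, d2=-16.98, d3=-144.41, d4=-261.38
d1*d2 < 0 and d3*d4 < 0? no

No, they don't intersect


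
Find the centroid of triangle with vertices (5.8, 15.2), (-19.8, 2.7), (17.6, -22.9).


Centroid = ((x_A+x_B+x_C)/3, (y_A+y_B+y_C)/3)
= ((5.8+(-19.8)+17.6)/3, (15.2+2.7+(-22.9))/3)
= (1.2, -1.6667)

(1.2, -1.6667)


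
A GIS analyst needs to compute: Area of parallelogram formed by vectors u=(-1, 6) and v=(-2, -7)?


|u x v| = |(-1)*(-7) - 6*(-2)|
= |7 - (-12)| = 19

19


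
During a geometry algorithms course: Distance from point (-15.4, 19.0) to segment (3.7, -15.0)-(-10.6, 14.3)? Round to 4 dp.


Project P onto AB: t = 1 (clamped to [0,1])
Closest point on segment: (-10.6, 14.3)
Distance: 6.7179

6.7179


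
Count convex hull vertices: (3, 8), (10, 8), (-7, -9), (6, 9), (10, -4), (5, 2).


Convex hull vertices (CCW): (-7, -9), (10, -4), (10, 8), (6, 9), (3, 8)
Count = 5

5


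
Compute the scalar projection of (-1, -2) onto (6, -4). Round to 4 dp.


u.v = 2, |v| = sqrt(52) = 7.2111
Scalar projection = u.v / |v| = 2 / sqrt(52) = 0.2774

0.2774


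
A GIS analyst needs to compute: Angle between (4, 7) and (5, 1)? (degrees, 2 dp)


u.v = 27, |u| = sqrt(65) = 8.0623, |v| = sqrt(26) = 5.099
cos(theta) = u.v/(|u||v|) = 27/sqrt(1690) = 0.656781
theta = acos(0.656781) = 48.95 degrees

48.95 degrees


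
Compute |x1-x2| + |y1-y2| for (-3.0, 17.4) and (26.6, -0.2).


|(-3)-26.6| + |17.4-(-0.2)| = 29.6 + 17.6 = 47.2

47.2


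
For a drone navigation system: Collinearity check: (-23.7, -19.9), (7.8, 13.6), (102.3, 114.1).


Cross product: (7.8-(-23.7))*(114.1-(-19.9)) - (13.6-(-19.9))*(102.3-(-23.7))
= 0

Yes, collinear


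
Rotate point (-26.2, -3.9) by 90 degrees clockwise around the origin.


90° CW: (x,y) -> (y, -x)
(-26.2,-3.9) -> (-3.9, 26.2)

(-3.9, 26.2)


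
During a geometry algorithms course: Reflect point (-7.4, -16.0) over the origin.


Reflection over origin: (x,y) -> (-x,-y)
(-7.4, -16) -> (7.4, 16)

(7.4, 16)


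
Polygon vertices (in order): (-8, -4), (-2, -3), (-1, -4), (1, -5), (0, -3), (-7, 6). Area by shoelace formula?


Shoelace sum: ((-8)*(-3) - (-2)*(-4)) + ((-2)*(-4) - (-1)*(-3)) + ((-1)*(-5) - 1*(-4)) + (1*(-3) - 0*(-5)) + (0*6 - (-7)*(-3)) + ((-7)*(-4) - (-8)*6)
= 82
Area = |82|/2 = 41

41


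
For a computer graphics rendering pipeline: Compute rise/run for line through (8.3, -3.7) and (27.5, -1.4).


slope = (y2-y1)/(x2-x1) = ((-1.4)-(-3.7))/(27.5-8.3) = 2.3/19.2 = 0.1198

0.1198


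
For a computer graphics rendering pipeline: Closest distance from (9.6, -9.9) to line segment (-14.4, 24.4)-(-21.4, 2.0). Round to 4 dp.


Project P onto AB: t = 1 (clamped to [0,1])
Closest point on segment: (-21.4, 2)
Distance: 33.2056

33.2056


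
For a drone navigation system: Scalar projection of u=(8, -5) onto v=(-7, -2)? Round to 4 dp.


u.v = -46, |v| = sqrt(53) = 7.2801
Scalar projection = u.v / |v| = -46 / sqrt(53) = -6.3186

-6.3186


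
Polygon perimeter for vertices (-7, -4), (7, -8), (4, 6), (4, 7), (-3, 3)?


Sides: (-7, -4)->(7, -8): sqrt(212) = 14.56022, (7, -8)->(4, 6): sqrt(205) = 14.317821, (4, 6)->(4, 7): sqrt(1) = 1, (4, 7)->(-3, 3): sqrt(65) = 8.062258, (-3, 3)->(-7, -4): sqrt(65) = 8.062258
Sum = 46.002557
Perimeter = 46.0026

46.0026


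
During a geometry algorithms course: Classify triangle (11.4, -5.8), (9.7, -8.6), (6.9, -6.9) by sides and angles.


Side lengths squared: AB^2=10.73, BC^2=10.73, CA^2=21.46
Sorted: [10.73, 10.73, 21.46]
By sides: Isosceles, By angles: Right

Isosceles, Right


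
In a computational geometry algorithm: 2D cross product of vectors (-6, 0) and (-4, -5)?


u x v = u_x*v_y - u_y*v_x = (-6)*(-5) - 0*(-4)
= 30 - 0 = 30

30


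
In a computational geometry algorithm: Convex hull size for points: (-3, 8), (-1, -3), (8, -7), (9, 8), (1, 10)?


Convex hull vertices (CCW): (-3, 8), (-1, -3), (8, -7), (9, 8), (1, 10)
Count = 5

5


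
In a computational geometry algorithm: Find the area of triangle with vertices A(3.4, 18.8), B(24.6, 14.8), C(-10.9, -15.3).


Area = |x_A(y_B-y_C) + x_B(y_C-y_A) + x_C(y_A-y_B)|/2
= |102.34 + (-838.86) + (-43.6)|/2
= 780.12/2 = 390.06

390.06


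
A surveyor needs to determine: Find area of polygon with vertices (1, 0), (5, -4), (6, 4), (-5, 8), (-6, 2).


Shoelace sum: (1*(-4) - 5*0) + (5*4 - 6*(-4)) + (6*8 - (-5)*4) + ((-5)*2 - (-6)*8) + ((-6)*0 - 1*2)
= 144
Area = |144|/2 = 72

72


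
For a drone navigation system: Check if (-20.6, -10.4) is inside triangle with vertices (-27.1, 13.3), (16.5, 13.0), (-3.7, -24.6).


Cross products: AB x AP = -1031.37, BC x BP = -922.28, CA x CP = 308.23
All same sign? no

No, outside


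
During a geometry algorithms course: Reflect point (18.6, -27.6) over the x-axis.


Reflection over x-axis: (x,y) -> (x,-y)
(18.6, -27.6) -> (18.6, 27.6)

(18.6, 27.6)


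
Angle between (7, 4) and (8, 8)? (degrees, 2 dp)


u.v = 88, |u| = sqrt(65) = 8.0623, |v| = sqrt(128) = 11.3137
cos(theta) = u.v/(|u||v|) = 88/sqrt(8320) = 0.964764
theta = acos(0.964764) = 15.26 degrees

15.26 degrees


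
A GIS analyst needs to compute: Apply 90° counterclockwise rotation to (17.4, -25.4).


90° CCW: (x,y) -> (-y, x)
(17.4,-25.4) -> (25.4, 17.4)

(25.4, 17.4)


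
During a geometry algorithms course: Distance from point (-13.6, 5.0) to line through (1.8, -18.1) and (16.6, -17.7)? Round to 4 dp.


|cross product| = 348.04
|line direction| = sqrt(219.2) = 14.8054
Distance = 348.04/sqrt(219.2) = 23.5076

23.5076


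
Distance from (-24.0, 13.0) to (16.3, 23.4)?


dx=40.3, dy=10.4
d^2 = 40.3^2 + 10.4^2 = 1732.25
d = sqrt(1732.25) = 41.6203

41.6203


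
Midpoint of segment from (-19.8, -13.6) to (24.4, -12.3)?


M = (((-19.8)+24.4)/2, ((-13.6)+(-12.3))/2)
= (2.3, -12.95)

(2.3, -12.95)


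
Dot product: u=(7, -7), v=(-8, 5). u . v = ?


u . v = u_x*v_x + u_y*v_y = 7*(-8) + (-7)*5
= (-56) + (-35) = -91

-91


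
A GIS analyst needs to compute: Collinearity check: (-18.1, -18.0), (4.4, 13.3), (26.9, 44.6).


Cross product: (4.4-(-18.1))*(44.6-(-18)) - (13.3-(-18))*(26.9-(-18.1))
= 0

Yes, collinear


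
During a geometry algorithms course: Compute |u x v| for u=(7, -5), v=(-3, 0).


|u x v| = |7*0 - (-5)*(-3)|
= |0 - 15| = 15

15


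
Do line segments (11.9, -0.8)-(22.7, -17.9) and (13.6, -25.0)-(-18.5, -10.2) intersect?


Cross products: d1=-751.66, d2=-362.59, d3=-232.29, d4=-621.36
d1*d2 < 0 and d3*d4 < 0? no

No, they don't intersect


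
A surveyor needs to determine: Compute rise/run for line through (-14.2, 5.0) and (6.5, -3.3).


slope = (y2-y1)/(x2-x1) = ((-3.3)-5)/(6.5-(-14.2)) = (-8.3)/20.7 = -0.401

-0.401


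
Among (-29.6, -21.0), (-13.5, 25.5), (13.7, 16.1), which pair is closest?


d(P0,P1) = 49.2083, d(P0,P2) = 57.0202, d(P1,P2) = 28.7785
Closest: P1 and P2

Closest pair: (-13.5, 25.5) and (13.7, 16.1), distance = 28.7785


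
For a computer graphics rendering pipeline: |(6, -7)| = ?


|u| = sqrt(6^2 + (-7)^2) = sqrt(85) = 9.2195

9.2195


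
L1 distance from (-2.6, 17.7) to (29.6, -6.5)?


|(-2.6)-29.6| + |17.7-(-6.5)| = 32.2 + 24.2 = 56.4

56.4


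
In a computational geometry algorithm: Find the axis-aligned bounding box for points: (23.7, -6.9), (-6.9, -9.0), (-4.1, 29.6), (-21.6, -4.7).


x range: [-21.6, 23.7]
y range: [-9, 29.6]
Bounding box: (-21.6,-9) to (23.7,29.6)

(-21.6,-9) to (23.7,29.6)


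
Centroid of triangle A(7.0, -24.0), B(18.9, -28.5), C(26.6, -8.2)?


Centroid = ((x_A+x_B+x_C)/3, (y_A+y_B+y_C)/3)
= ((7+18.9+26.6)/3, ((-24)+(-28.5)+(-8.2))/3)
= (17.5, -20.2333)

(17.5, -20.2333)


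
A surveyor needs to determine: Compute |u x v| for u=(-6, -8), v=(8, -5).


|u x v| = |(-6)*(-5) - (-8)*8|
= |30 - (-64)| = 94

94


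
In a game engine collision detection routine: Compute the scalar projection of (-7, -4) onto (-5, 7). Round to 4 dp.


u.v = 7, |v| = sqrt(74) = 8.6023
Scalar projection = u.v / |v| = 7 / sqrt(74) = 0.8137

0.8137


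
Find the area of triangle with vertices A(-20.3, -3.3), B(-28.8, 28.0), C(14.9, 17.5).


Area = |x_A(y_B-y_C) + x_B(y_C-y_A) + x_C(y_A-y_B)|/2
= |(-213.15) + (-599.04) + (-466.37)|/2
= 1278.56/2 = 639.28

639.28


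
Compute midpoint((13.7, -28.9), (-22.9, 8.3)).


M = ((13.7+(-22.9))/2, ((-28.9)+8.3)/2)
= (-4.6, -10.3)

(-4.6, -10.3)


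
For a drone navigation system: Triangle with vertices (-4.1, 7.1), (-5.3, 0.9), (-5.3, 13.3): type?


Side lengths squared: AB^2=39.88, BC^2=153.76, CA^2=39.88
Sorted: [39.88, 39.88, 153.76]
By sides: Isosceles, By angles: Obtuse

Isosceles, Obtuse


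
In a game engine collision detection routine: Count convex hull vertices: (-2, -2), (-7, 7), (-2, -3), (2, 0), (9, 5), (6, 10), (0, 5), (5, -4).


Convex hull vertices (CCW): (-7, 7), (-2, -3), (5, -4), (9, 5), (6, 10)
Count = 5

5


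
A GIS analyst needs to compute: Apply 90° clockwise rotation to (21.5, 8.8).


90° CW: (x,y) -> (y, -x)
(21.5,8.8) -> (8.8, -21.5)

(8.8, -21.5)


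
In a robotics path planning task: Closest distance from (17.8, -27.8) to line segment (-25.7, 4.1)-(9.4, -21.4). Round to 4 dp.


Project P onto AB: t = 1 (clamped to [0,1])
Closest point on segment: (9.4, -21.4)
Distance: 10.5603

10.5603
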